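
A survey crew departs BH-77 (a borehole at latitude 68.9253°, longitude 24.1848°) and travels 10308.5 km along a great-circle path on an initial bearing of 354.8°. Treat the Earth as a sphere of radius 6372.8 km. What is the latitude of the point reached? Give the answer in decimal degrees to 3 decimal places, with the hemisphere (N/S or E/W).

δ = d/R = 10308.5/6372.8 = 1.617578 rad
φ₂ = arcsin(sin φ₁ cos δ + cos φ₁ sin δ cos θ)
   = arcsin(0.93311·-0.04676 + 0.35958·0.99891·0.99588) = 18.30508°
λ₂ = λ₁ + atan2(sin θ sin δ cos φ₁, cos δ − sin φ₁ sin φ₂) = -150.34323°

18.305°N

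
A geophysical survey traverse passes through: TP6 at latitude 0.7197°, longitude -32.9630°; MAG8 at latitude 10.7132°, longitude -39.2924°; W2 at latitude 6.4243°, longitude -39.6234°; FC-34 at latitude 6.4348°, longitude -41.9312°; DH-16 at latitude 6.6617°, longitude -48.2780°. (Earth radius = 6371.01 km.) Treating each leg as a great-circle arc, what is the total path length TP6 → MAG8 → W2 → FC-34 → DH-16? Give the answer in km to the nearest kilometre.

TP6→MAG8: c = 0.206089 rad, d = 1313.00 km
MAG8→W2: c = 0.075073 rad, d = 478.29 km
W2→FC-34: c = 0.040026 rad, d = 255.00 km
FC-34→DH-16: c = 0.110120 rad, d = 701.58 km
Total = 1313.00 + 478.29 + 255.00 + 701.58 = 2747.87 km

2748 km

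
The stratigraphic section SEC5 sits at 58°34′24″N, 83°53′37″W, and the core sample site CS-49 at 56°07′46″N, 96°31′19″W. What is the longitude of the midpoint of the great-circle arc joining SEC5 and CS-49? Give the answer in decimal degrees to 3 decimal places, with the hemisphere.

90.419°W

SEC5: φ = +58.57333°, λ = -83.89361°
CS-49: φ = +56.12944°, λ = -96.52194°
Bx = cos φ₂ cos Δλ = 0.543836,  By = cos φ₂ sin Δλ = -0.121844
φₘ = atan2(sin φ₁ + sin φ₂, √((cos φ₁ + Bx)² + By²)) = 57.50937°
λₘ = λ₁ + atan2(By, cos φ₁ + Bx) = -90.41884°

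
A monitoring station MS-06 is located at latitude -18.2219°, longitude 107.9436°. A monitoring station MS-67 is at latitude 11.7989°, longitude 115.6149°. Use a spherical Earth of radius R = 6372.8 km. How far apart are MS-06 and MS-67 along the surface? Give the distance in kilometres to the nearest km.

Δφ = 30.0208°,  Δλ = 7.6713°
a = sin²(Δφ/2) + cos φ₁ cos φ₂ sin²(Δλ/2) = 0.071239
c = 2·arcsin(√a) = 0.540362 rad = 30.9605°
d = R·c = 6372.8 × 0.540362 = 3443.6 km

3444 km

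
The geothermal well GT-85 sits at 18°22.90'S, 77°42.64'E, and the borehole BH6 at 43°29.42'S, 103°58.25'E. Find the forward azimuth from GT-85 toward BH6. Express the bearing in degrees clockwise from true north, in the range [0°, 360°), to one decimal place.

144.4°

GT-85: φ = -18.38167°, λ = +77.71067°
BH6: φ = -43.49033°, λ = +103.97083°
Δλ = 26.2602°
y = sin Δλ · cos φ₂ = 0.320992
x = cos φ₁ sin φ₂ − sin φ₁ cos φ₂ cos Δλ = -0.447948
θ = atan2(y, x) = 144.3753° → 144.3753° (mod 360°)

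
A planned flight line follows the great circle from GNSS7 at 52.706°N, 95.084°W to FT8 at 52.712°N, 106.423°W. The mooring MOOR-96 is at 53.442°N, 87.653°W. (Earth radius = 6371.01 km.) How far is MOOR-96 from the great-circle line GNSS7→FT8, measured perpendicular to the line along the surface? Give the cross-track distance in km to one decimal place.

δ₁₃ = central angle GNSS7→MOOR-96 = 0.078933 rad  (haversine)
θ₁₃ = bearing GNSS7→MOOR-96 = 77.680°,  θ₁₂ = bearing GNSS7→FT8 = 274.566°
dₓₜ = R·arcsin(sin δ₁₃ · sin(θ₁₃ − θ₁₂)) = 6371.01·arcsin(0.07885·sin(-196.886°)) = 145.933 km
|dₓₜ| = 145.933 km

145.9 km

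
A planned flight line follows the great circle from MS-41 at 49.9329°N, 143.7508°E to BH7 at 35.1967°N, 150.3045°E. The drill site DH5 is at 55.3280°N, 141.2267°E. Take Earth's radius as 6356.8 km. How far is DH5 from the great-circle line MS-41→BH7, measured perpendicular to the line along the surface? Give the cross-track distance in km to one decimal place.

δ₁₃ = central angle MS-41→DH5 = 0.097868 rad  (haversine)
θ₁₃ = bearing MS-41→DH5 = 345.144°,  θ₁₂ = bearing MS-41→BH7 = 159.562°
dₓₜ = R·arcsin(sin δ₁₃ · sin(θ₁₃ − θ₁₂)) = 6356.8·arcsin(0.09771·sin(185.582°)) = -60.414 km
|dₓₜ| = 60.414 km

60.4 km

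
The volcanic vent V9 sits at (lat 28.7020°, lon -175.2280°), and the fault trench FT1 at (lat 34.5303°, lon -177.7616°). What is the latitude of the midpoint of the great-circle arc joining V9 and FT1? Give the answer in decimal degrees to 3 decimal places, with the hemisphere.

Bx = cos φ₂ cos Δλ = 0.823021,  By = cos φ₂ sin Δλ = -0.036417
φₘ = atan2(sin φ₁ + sin φ₂, √((cos φ₁ + Bx)² + By²)) = 31.62240°
λₘ = λ₁ + atan2(By, cos φ₁ + Bx) = -176.45510°

31.622°N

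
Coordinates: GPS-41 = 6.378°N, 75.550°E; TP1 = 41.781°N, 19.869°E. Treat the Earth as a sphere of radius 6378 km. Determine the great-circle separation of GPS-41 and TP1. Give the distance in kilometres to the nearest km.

6739 km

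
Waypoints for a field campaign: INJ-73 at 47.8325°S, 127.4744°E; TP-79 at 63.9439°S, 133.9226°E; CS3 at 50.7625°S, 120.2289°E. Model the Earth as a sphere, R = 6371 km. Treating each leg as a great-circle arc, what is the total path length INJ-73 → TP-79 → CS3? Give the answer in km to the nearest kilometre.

3506 km

INJ-73→TP-79: c = 0.287843 rad, d = 1833.85 km
TP-79→CS3: c = 0.262457 rad, d = 1672.11 km
Total = 1833.85 + 1672.11 = 3505.96 km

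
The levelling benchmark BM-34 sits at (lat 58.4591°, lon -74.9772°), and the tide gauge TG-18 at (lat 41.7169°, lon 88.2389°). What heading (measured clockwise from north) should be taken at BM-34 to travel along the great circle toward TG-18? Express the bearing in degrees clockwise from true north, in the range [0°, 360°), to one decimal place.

12.7°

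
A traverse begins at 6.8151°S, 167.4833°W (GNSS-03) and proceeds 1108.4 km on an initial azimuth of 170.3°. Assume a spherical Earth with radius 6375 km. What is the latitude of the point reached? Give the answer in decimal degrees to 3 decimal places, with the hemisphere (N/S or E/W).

δ = d/R = 1108.4/6375 = 0.173867 rad
φ₂ = arcsin(sin φ₁ cos δ + cos φ₁ sin δ cos θ)
   = arcsin(-0.11867·0.98492 + 0.99293·0.17299·-0.98570) = -16.63003°
λ₂ = λ₁ + atan2(sin θ sin δ cos φ₁, cos δ − sin φ₁ sin φ₂) = -165.74011°

16.630°S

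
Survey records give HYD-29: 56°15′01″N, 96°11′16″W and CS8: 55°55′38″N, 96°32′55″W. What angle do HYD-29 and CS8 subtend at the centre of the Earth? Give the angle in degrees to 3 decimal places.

HYD-29: φ = +56.25028°, λ = -96.18778°
CS8: φ = +55.92722°, λ = -96.54861°
Δφ = -0.3231°,  Δλ = -0.3608°
a = sin²(Δφ/2) + cos φ₁ cos φ₂ sin²(Δλ/2) = 0.000011
c = 2·arcsin(√a) = 0.006644 rad = 0.3806°

0.381°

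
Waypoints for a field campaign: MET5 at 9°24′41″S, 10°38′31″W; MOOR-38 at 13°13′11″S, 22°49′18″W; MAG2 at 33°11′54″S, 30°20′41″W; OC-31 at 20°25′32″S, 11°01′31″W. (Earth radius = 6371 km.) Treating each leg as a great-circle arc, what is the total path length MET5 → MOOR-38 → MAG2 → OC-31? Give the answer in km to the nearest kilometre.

MET5: φ = -9.41139°, λ = -10.64194°
MOOR-38: φ = -13.21972°, λ = -22.82167°
MAG2: φ = -33.19833°, λ = -30.34472°
OC-31: φ = -20.42556°, λ = -11.02528°
MET5→MOOR-38: c = 0.218730 rad, d = 1393.53 km
MOOR-38→MAG2: c = 0.368668 rad, d = 2348.78 km
MAG2→OC-31: c = 0.373388 rad, d = 2378.85 km
Total = 1393.53 + 2348.78 + 2378.85 = 6121.16 km

6121 km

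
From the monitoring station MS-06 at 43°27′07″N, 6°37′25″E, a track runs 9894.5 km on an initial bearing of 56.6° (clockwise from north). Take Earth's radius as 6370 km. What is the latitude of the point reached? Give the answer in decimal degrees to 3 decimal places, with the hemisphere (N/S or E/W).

24.305°N

MS-06: φ = +43.45194°, λ = +6.62361°
δ = d/R = 9894.5/6370 = 1.553297 rad
φ₂ = arcsin(sin φ₁ cos δ + cos φ₁ sin δ cos θ)
   = arcsin(0.68775·0.01750 + 0.72595·0.99985·0.55048) = 24.30512°
λ₂ = λ₁ + atan2(sin θ sin δ cos φ₁, cos δ − sin φ₁ sin φ₂) = 120.28983°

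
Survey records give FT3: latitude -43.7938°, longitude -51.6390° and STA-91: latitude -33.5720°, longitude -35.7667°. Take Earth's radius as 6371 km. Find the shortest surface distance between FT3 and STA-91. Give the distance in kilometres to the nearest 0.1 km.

Δφ = 10.2218°,  Δλ = 15.8723°
a = sin²(Δφ/2) + cos φ₁ cos φ₂ sin²(Δλ/2) = 0.019401
c = 2·arcsin(√a) = 0.279484 rad = 16.0132°
d = R·c = 6371 × 0.279484 = 1780.6 km

1780.6 km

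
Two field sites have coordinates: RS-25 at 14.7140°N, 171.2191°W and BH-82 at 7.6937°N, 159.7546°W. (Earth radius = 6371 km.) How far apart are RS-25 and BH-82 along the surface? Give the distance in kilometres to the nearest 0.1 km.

Δφ = -7.0203°,  Δλ = 11.4645°
a = sin²(Δφ/2) + cos φ₁ cos φ₂ sin²(Δλ/2) = 0.013311
c = 2·arcsin(√a) = 0.231257 rad = 13.2501°
d = R·c = 6371 × 0.231257 = 1473.3 km

1473.3 km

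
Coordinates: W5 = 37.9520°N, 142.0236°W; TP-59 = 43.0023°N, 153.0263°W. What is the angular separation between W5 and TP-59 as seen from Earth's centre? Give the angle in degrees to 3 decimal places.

9.763°

Δφ = 5.0503°,  Δλ = -11.0027°
a = sin²(Δφ/2) + cos φ₁ cos φ₂ sin²(Δλ/2) = 0.007241
c = 2·arcsin(√a) = 0.170397 rad = 9.7630°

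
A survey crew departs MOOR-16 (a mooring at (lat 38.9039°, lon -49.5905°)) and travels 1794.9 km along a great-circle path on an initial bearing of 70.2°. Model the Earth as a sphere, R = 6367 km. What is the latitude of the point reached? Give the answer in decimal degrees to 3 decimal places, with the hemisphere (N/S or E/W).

δ = d/R = 1794.9/6367 = 0.281907 rad
φ₂ = arcsin(sin φ₁ cos δ + cos φ₁ sin δ cos θ)
   = arcsin(0.62802·0.96053 + 0.77820·0.27819·0.33874) = 42.57526°
λ₂ = λ₁ + atan2(sin θ sin δ cos φ₁, cos δ − sin φ₁ sin φ₂) = -28.77016°

42.575°N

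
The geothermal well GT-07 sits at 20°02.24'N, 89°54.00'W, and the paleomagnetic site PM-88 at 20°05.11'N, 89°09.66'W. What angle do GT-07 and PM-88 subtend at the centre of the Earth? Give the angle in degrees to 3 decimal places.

GT-07: φ = +20.03733°, λ = -89.90000°
PM-88: φ = +20.08517°, λ = -89.16100°
Δφ = 0.0478°,  Δλ = 0.7390°
a = sin²(Δφ/2) + cos φ₁ cos φ₂ sin²(Δλ/2) = 0.000037
c = 2·arcsin(√a) = 0.012144 rad = 0.6958°

0.696°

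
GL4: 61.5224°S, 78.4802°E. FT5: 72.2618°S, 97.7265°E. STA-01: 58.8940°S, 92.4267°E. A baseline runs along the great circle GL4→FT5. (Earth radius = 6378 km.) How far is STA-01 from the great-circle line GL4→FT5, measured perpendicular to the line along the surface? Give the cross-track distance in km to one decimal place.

δ₁₃ = central angle GL4→STA-01 = 0.129036 rad  (haversine)
θ₁₃ = bearing GL4→STA-01 = 75.384°,  θ₁₂ = bearing GL4→FT5 = 153.487°
dₓₜ = R·arcsin(sin δ₁₃ · sin(θ₁₃ − θ₁₂)) = 6378·arcsin(0.12868·sin(-78.103°)) = -805.221 km
|dₓₜ| = 805.221 km

805.2 km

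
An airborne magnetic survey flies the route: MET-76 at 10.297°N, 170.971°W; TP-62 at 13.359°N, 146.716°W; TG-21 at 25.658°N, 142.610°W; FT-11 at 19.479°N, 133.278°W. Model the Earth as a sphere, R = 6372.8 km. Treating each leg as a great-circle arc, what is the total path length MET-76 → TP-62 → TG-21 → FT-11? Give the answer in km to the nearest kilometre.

5274 km

MET-76→TP-62: c = 0.417587 rad, d = 2661.20 km
TP-62→TG-21: c = 0.224981 rad, d = 1433.76 km
TG-21→FT-11: c = 0.184960 rad, d = 1178.71 km
Total = 2661.20 + 1433.76 + 1178.71 = 5273.67 km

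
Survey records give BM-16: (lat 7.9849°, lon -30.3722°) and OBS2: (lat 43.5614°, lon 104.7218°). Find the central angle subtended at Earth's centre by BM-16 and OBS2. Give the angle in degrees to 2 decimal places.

114.36°

Δφ = 35.5765°,  Δλ = 135.0940°
a = sin²(Δφ/2) + cos φ₁ cos φ₂ sin²(Δλ/2) = 0.706265
c = 2·arcsin(√a) = 1.996027 rad = 114.3639°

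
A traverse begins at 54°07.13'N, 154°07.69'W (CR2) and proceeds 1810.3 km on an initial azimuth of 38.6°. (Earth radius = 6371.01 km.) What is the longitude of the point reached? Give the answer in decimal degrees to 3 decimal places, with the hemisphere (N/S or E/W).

129.702°W

CR2: φ = +54.11883°, λ = -154.12817°
δ = d/R = 1810.3/6371.01 = 0.284146 rad
φ₂ = arcsin(sin φ₁ cos δ + cos φ₁ sin δ cos θ)
   = arcsin(0.81023·0.95990 + 0.58611·0.28034·0.78152) = 64.97929°
λ₂ = λ₁ + atan2(sin θ sin δ cos φ₁, cos δ − sin φ₁ sin φ₂) = -129.70190°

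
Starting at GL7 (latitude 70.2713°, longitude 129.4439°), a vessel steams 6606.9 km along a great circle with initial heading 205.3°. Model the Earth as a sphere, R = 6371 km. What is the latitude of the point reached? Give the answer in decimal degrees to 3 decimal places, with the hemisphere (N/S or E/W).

12.485°N

δ = d/R = 6606.9/6371 = 1.037027 rad
φ₂ = arcsin(sin φ₁ cos δ + cos φ₁ sin δ cos θ)
   = arcsin(0.94130·0.50878 + 0.33757·0.86090·-0.90408) = 12.48488°
λ₂ = λ₁ + atan2(sin θ sin δ cos φ₁, cos δ − sin φ₁ sin φ₂) = 107.30699°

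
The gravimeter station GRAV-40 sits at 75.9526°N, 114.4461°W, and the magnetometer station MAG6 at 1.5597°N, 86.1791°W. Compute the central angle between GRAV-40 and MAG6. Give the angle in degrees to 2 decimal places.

76.11°

Δφ = -74.3929°,  Δλ = 28.2670°
a = sin²(Δφ/2) + cos φ₁ cos φ₂ sin²(Δλ/2) = 0.379947
c = 2·arcsin(√a) = 1.328322 rad = 76.1073°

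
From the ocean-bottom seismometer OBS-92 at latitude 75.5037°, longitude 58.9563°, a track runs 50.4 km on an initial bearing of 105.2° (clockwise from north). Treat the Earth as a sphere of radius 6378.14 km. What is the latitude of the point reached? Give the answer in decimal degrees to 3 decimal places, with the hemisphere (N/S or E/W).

δ = d/R = 50.4/6378.14 = 0.007902 rad
φ₂ = arcsin(sin φ₁ cos δ + cos φ₁ sin δ cos θ)
   = arcsin(0.96816·0.99997 + 0.25032·0.00790·-0.26219) = 75.37860°
λ₂ = λ₁ + atan2(sin θ sin δ cos φ₁, cos δ − sin φ₁ sin φ₂) = 60.68736°

75.379°N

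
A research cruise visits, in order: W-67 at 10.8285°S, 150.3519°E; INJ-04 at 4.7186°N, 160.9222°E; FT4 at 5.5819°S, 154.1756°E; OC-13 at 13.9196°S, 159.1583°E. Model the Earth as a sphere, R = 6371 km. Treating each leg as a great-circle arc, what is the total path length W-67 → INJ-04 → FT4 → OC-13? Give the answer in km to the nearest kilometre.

4532 km

W-67→INJ-04: c = 0.327655 rad, d = 2087.49 km
INJ-04→FT4: c = 0.214819 rad, d = 1368.61 km
FT4→OC-13: c = 0.168843 rad, d = 1075.70 km
Total = 2087.49 + 1368.61 + 1075.70 = 4531.79 km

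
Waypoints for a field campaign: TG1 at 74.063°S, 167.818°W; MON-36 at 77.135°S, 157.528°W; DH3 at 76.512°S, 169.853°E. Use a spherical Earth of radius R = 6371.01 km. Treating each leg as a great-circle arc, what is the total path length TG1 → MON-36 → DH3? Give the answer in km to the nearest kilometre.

1262 km

TG1→MON-36: c = 0.069589 rad, d = 443.35 km
MON-36→DH3: c = 0.128542 rad, d = 818.95 km
Total = 443.35 + 818.95 = 1262.30 km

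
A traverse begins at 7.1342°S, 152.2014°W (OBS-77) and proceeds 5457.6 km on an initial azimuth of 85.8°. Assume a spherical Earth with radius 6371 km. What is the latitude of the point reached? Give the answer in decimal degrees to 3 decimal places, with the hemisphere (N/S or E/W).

δ = d/R = 5457.6/6371 = 0.856632 rad
φ₂ = arcsin(sin φ₁ cos δ + cos φ₁ sin δ cos θ)
   = arcsin(-0.12419·0.65499 + 0.99226·0.75564·0.07324) = -1.51462°
λ₂ = λ₁ + atan2(sin θ sin δ cos φ₁, cos δ − sin φ₁ sin φ₂) = -103.27426°

1.515°S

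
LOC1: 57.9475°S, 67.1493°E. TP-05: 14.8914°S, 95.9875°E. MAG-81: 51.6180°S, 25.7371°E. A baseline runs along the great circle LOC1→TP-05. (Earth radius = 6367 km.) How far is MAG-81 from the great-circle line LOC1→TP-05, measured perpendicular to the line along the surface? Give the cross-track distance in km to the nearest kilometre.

1987 km

δ₁₃ = central angle LOC1→MAG-81 = 0.423839 rad  (haversine)
θ₁₃ = bearing LOC1→MAG-81 = 267.027°,  θ₁₂ = bearing LOC1→TP-05 = 38.734°
dₓₜ = R·arcsin(sin δ₁₃ · sin(θ₁₃ − θ₁₂)) = 6367·arcsin(0.41126·sin(228.293°)) = -1986.957 km
|dₓₜ| = 1986.957 km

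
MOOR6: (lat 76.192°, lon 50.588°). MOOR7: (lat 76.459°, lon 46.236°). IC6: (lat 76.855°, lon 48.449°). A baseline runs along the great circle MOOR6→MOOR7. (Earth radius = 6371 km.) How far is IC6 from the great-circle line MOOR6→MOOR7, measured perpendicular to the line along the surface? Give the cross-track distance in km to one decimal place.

δ₁₃ = central angle MOOR6→IC6 = 0.014476 rad  (haversine)
θ₁₃ = bearing MOOR6→IC6 = 324.098°,  θ₁₂ = bearing MOOR6→MOOR7 = 286.656°
dₓₜ = R·arcsin(sin δ₁₃ · sin(θ₁₃ − θ₁₂)) = 6371·arcsin(0.01448·sin(37.443°)) = 56.068 km
|dₓₜ| = 56.068 km

56.1 km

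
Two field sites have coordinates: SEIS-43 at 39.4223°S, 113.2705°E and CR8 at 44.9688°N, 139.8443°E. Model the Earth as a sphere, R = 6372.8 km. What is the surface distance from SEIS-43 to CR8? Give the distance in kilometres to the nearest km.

9755 km

Δφ = 84.3911°,  Δλ = 26.5738°
a = sin²(Δφ/2) + cos φ₁ cos φ₂ sin²(Δλ/2) = 0.479999
c = 2·arcsin(√a) = 1.530784 rad = 87.7075°
d = R·c = 6372.8 × 1.530784 = 9755.4 km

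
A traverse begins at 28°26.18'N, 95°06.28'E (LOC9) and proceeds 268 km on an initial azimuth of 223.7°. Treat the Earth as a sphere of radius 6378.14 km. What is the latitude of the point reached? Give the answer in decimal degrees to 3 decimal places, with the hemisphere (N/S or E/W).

26.683°N

LOC9: φ = +28.43633°, λ = +95.10467°
δ = d/R = 268/6378.14 = 0.042019 rad
φ₂ = arcsin(sin φ₁ cos δ + cos φ₁ sin δ cos θ)
   = arcsin(0.47618·0.99912 + 0.87935·0.04201·-0.72297) = 26.68318°
λ₂ = λ₁ + atan2(sin θ sin δ cos φ₁, cos δ − sin φ₁ sin φ₂) = 93.24335°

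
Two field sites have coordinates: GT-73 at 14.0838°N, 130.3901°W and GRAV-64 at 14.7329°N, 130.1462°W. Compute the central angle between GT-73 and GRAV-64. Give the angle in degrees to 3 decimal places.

Δφ = 0.6491°,  Δλ = 0.2439°
a = sin²(Δφ/2) + cos φ₁ cos φ₂ sin²(Δλ/2) = 0.000036
c = 2·arcsin(√a) = 0.012056 rad = 0.6907°

0.691°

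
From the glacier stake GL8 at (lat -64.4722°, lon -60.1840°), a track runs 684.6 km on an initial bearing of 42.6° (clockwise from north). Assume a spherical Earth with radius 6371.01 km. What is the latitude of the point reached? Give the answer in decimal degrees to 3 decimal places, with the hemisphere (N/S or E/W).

δ = d/R = 684.6/6371.01 = 0.107455 rad
φ₂ = arcsin(sin φ₁ cos δ + cos φ₁ sin δ cos θ)
   = arcsin(-0.90238·0.99423 + 0.43095·0.10725·0.73610) = -59.67213°
λ₂ = λ₁ + atan2(sin θ sin δ cos φ₁, cos δ − sin φ₁ sin φ₂) = -51.91819°

59.672°S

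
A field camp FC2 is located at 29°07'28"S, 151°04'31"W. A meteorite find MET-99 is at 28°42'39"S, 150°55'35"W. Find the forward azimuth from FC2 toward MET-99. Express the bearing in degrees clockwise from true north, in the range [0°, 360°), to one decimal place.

FC2: φ = -29.12444°, λ = -151.07528°
MET-99: φ = -28.71083°, λ = -150.92639°
Δλ = 0.1489°
y = sin Δλ · cos φ₂ = 0.002279
x = cos φ₁ sin φ₂ − sin φ₁ cos φ₂ cos Δλ = 0.007217
θ = atan2(y, x) = 17.5252° → 17.5252° (mod 360°)

17.5°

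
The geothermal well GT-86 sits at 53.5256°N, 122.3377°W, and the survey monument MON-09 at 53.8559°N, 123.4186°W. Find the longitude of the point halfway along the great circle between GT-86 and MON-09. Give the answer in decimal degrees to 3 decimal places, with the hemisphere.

122.876°W

Bx = cos φ₂ cos Δλ = 0.589713,  By = cos φ₂ sin Δλ = -0.011126
φₘ = atan2(sin φ₁ + sin φ₂, √((cos φ₁ + Bx)² + By²)) = 53.69197°
λₘ = λ₁ + atan2(By, cos φ₁ + Bx) = -122.87603°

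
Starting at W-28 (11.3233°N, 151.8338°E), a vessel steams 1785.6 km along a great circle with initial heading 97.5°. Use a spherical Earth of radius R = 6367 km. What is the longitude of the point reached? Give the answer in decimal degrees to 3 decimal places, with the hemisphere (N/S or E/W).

167.957°E

δ = d/R = 1785.6/6367 = 0.280446 rad
φ₂ = arcsin(sin φ₁ cos δ + cos φ₁ sin δ cos θ)
   = arcsin(0.19634·0.96093 + 0.98053·0.27678·-0.13053) = 8.81530°
λ₂ = λ₁ + atan2(sin θ sin δ cos φ₁, cos δ − sin φ₁ sin φ₂) = 167.95658°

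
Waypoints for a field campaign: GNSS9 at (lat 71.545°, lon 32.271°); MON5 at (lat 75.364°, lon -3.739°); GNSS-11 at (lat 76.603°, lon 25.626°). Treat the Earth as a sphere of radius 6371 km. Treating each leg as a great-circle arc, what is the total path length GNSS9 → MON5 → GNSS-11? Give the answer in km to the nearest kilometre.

GNSS9→MON5: c = 0.187384 rad, d = 1193.82 km
MON5→GNSS-11: c = 0.124628 rad, d = 794.00 km
Total = 1193.82 + 794.00 = 1987.82 km

1988 km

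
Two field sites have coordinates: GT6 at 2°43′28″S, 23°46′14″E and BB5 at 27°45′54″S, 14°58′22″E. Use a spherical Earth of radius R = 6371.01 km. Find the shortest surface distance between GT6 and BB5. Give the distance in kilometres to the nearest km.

2937 km

GT6: φ = -2.72444°, λ = +23.77056°
BB5: φ = -27.76500°, λ = +14.97278°
Δφ = -25.0406°,  Δλ = -8.7978°
a = sin²(Δφ/2) + cos φ₁ cos φ₂ sin²(Δλ/2) = 0.052195
c = 2·arcsin(√a) = 0.460998 rad = 26.4132°
d = R·c = 6371.01 × 0.460998 = 2937.0 km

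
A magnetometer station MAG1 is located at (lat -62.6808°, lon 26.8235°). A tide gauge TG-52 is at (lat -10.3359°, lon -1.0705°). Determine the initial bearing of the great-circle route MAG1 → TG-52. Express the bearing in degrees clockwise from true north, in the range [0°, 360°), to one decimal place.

326.3°

Δλ = -27.8940°
y = sin Δλ · cos φ₂ = -0.460246
x = cos φ₁ sin φ₂ − sin φ₁ cos φ₂ cos Δλ = 0.690151
θ = atan2(y, x) = -33.6984° → 326.3016° (mod 360°)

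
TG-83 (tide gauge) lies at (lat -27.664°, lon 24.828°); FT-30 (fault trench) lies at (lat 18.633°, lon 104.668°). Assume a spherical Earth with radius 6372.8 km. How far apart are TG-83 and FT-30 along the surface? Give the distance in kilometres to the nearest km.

10012 km

Δφ = 46.2970°,  Δλ = 79.8400°
a = sin²(Δφ/2) + cos φ₁ cos φ₂ sin²(Δλ/2) = 0.500149
c = 2·arcsin(√a) = 1.571094 rad = 90.0171°
d = R·c = 6372.8 × 1.571094 = 10012.3 km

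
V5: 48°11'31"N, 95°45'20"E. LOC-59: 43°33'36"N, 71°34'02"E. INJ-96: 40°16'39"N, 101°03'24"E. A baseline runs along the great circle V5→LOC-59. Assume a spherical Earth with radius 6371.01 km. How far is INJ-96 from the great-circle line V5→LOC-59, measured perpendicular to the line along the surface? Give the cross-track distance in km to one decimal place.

V5: φ = +48.19194°, λ = +95.75556°
LOC-59: φ = +43.56000°, λ = +71.56722°
INJ-96: φ = +40.27750°, λ = +101.05667°
δ₁₃ = central angle V5→INJ-96 = 0.153124 rad  (haversine)
θ₁₃ = bearing V5→INJ-96 = 152.476°,  θ₁₂ = bearing V5→LOC-59 = 263.595°
dₓₜ = R·arcsin(sin δ₁₃ · sin(θ₁₃ − θ₁₂)) = 6371.01·arcsin(0.15253·sin(-111.119°)) = -909.561 km
|dₓₜ| = 909.561 km

909.6 km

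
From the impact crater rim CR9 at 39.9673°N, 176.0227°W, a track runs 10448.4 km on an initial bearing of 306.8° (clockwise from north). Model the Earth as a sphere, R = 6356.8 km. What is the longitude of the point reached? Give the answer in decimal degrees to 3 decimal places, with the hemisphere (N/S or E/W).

65.149°E

δ = d/R = 10448.4/6356.8 = 1.643657 rad
φ₂ = arcsin(sin φ₁ cos δ + cos φ₁ sin δ cos θ)
   = arcsin(0.64235·-0.07280 + 0.76641·0.99735·0.59902) = 24.27518°
λ₂ = λ₁ + atan2(sin θ sin δ cos φ₁, cos δ − sin φ₁ sin φ₂) = 65.14887°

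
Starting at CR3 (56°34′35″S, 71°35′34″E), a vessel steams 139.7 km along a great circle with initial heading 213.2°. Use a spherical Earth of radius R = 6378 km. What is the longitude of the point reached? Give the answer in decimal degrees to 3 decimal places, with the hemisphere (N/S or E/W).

70.310°E

CR3: φ = -56.57639°, λ = +71.59278°
δ = d/R = 139.7/6378 = 0.021903 rad
φ₂ = arcsin(sin φ₁ cos δ + cos φ₁ sin δ cos θ)
   = arcsin(-0.83462·0.99976 + 0.55082·0.02190·-0.83676) = -57.62006°
λ₂ = λ₁ + atan2(sin θ sin δ cos φ₁, cos δ − sin φ₁ sin φ₂) = 70.30960°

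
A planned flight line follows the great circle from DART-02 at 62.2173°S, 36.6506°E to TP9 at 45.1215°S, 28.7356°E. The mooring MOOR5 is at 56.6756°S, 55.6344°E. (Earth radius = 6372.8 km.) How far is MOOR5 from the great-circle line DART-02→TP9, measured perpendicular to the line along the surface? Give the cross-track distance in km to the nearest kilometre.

1230 km

δ₁₃ = central angle DART-02→MOOR5 = 0.193182 rad  (haversine)
θ₁₃ = bearing DART-02→MOOR5 = 68.573°,  θ₁₂ = bearing DART-02→TP9 = 341.358°
dₓₜ = R·arcsin(sin δ₁₃ · sin(θ₁₃ − θ₁₂)) = 6372.8·arcsin(0.19198·sin(-272.785°)) = 1229.637 km
|dₓₜ| = 1229.637 km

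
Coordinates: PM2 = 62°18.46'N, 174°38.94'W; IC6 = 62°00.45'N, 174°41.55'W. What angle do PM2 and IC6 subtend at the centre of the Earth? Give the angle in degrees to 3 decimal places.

PM2: φ = +62.30767°, λ = -174.64900°
IC6: φ = +62.00750°, λ = -174.69250°
Δφ = -0.3002°,  Δλ = -0.0435°
a = sin²(Δφ/2) + cos φ₁ cos φ₂ sin²(Δλ/2) = 0.000007
c = 2·arcsin(√a) = 0.005251 rad = 0.3009°

0.301°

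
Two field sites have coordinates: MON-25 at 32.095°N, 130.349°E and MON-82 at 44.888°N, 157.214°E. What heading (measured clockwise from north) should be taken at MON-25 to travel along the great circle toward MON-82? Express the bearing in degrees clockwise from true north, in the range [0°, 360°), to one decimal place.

Δλ = 26.8650°
y = sin Δλ · cos φ₂ = 0.320158
x = cos φ₁ sin φ₂ − sin φ₁ cos φ₂ cos Δλ = 0.262057
θ = atan2(y, x) = 50.6989° → 50.6989° (mod 360°)

50.7°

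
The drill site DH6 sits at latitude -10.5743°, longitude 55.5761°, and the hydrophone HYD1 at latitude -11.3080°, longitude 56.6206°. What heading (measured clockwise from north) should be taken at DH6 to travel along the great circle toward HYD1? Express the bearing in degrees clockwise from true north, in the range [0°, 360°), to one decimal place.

Δλ = 1.0445°
y = sin Δλ · cos φ₂ = 0.017875
x = cos φ₁ sin φ₂ − sin φ₁ cos φ₂ cos Δλ = -0.012835
θ = atan2(y, x) = 125.6799° → 125.6799° (mod 360°)

125.7°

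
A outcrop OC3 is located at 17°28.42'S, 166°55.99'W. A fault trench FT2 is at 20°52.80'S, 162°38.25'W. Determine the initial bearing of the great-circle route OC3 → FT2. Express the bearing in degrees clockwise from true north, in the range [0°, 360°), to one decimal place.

OC3: φ = -17.47367°, λ = -166.93317°
FT2: φ = -20.88000°, λ = -162.63750°
Δλ = 4.2957°
y = sin Δλ · cos φ₂ = 0.069984
x = cos φ₁ sin φ₂ − sin φ₁ cos φ₂ cos Δλ = -0.060205
θ = atan2(y, x) = 130.7041° → 130.7041° (mod 360°)

130.7°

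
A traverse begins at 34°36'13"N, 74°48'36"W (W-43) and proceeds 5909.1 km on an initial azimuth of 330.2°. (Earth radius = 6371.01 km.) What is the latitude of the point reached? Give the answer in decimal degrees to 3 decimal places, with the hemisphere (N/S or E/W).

65.803°N

W-43: φ = +34.60361°, λ = -74.81000°
δ = d/R = 5909.1/6371.01 = 0.927498 rad
φ₂ = arcsin(sin φ₁ cos δ + cos φ₁ sin δ cos θ)
   = arcsin(0.56790·0.59984 + 0.82310·0.80012·0.86777) = 65.80260°
λ₂ = λ₁ + atan2(sin θ sin δ cos φ₁, cos δ − sin φ₁ sin φ₂) = -150.77150°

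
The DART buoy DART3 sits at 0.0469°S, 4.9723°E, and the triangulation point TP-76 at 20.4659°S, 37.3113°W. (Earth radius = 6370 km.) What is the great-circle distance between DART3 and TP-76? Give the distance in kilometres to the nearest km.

5125 km

Δφ = -20.4190°,  Δλ = -42.2836°
a = sin²(Δφ/2) + cos φ₁ cos φ₂ sin²(Δλ/2) = 0.153294
c = 2·arcsin(√a) = 0.804582 rad = 46.0992°
d = R·c = 6370 × 0.804582 = 5125.2 km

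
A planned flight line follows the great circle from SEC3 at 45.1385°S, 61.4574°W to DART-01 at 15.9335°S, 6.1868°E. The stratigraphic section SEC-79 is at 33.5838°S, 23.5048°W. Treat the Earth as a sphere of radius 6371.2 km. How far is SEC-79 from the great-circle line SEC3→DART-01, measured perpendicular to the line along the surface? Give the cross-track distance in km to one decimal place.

239.2 km

δ₁₃ = central angle SEC3→SEC-79 = 0.544362 rad  (haversine)
θ₁₃ = bearing SEC3→SEC-79 = 81.625°,  θ₁₂ = bearing SEC3→DART-01 = 85.781°
dₓₜ = R·arcsin(sin δ₁₃ · sin(θ₁₃ − θ₁₂)) = 6371.2·arcsin(0.51787·sin(-4.156°)) = -239.169 km
|dₓₜ| = 239.169 km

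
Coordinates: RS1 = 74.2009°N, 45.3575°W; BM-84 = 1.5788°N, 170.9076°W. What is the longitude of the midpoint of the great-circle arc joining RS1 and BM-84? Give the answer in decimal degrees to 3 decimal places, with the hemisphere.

Bx = cos φ₂ cos Δλ = -0.581194,  By = cos φ₂ sin Δλ = -0.813299
φₘ = atan2(sin φ₁ + sin φ₂, √((cos φ₁ + Bx)² + By²)) = 48.68506°
λₘ = λ₁ + atan2(By, cos φ₁ + Bx) = -156.15661°

156.157°W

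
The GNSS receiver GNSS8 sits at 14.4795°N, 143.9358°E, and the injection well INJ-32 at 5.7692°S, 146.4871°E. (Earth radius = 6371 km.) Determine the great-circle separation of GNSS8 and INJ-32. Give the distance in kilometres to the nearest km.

Δφ = -20.2487°,  Δλ = 2.5513°
a = sin²(Δφ/2) + cos φ₁ cos φ₂ sin²(Δλ/2) = 0.031378
c = 2·arcsin(√a) = 0.356155 rad = 20.4062°
d = R·c = 6371 × 0.356155 = 2269.1 km

2269 km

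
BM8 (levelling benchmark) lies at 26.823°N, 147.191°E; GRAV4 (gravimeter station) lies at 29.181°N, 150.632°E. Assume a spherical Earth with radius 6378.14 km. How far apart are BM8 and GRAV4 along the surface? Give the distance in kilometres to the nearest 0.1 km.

Δφ = 2.3580°,  Δλ = 3.4410°
a = sin²(Δφ/2) + cos φ₁ cos φ₂ sin²(Δλ/2) = 0.001126
c = 2·arcsin(√a) = 0.067116 rad = 3.8455°
d = R·c = 6378.14 × 0.067116 = 428.1 km

428.1 km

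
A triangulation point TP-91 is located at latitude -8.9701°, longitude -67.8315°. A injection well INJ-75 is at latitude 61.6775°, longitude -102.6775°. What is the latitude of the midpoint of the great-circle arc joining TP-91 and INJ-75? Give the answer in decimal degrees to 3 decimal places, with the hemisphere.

Bx = cos φ₂ cos Δλ = 0.389364,  By = cos φ₂ sin Δλ = -0.271079
φₘ = atan2(sin φ₁ + sin φ₂, √((cos φ₁ + Bx)² + By²)) = 27.29809°
λₘ = λ₁ + atan2(By, cos φ₁ + Bx) = -78.96738°

27.298°N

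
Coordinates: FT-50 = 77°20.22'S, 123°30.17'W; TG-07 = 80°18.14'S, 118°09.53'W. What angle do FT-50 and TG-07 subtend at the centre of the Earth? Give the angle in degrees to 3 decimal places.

FT-50: φ = -77.33700°, λ = -123.50283°
TG-07: φ = -80.30233°, λ = -118.15883°
Δφ = -2.9653°,  Δλ = 5.3440°
a = sin²(Δφ/2) + cos φ₁ cos φ₂ sin²(Δλ/2) = 0.000750
c = 2·arcsin(√a) = 0.054770 rad = 3.1381°

3.138°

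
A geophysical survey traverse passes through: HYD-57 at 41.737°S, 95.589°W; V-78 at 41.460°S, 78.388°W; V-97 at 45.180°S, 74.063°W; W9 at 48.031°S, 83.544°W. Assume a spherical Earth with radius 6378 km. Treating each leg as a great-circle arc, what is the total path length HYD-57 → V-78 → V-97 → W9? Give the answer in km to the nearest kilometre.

2763 km

HYD-57→V-78: c = 0.224183 rad, d = 1429.84 km
V-78→V-97: c = 0.085011 rad, d = 542.20 km
V-97→W9: c = 0.123987 rad, d = 790.79 km
Total = 1429.84 + 542.20 + 790.79 = 2762.83 km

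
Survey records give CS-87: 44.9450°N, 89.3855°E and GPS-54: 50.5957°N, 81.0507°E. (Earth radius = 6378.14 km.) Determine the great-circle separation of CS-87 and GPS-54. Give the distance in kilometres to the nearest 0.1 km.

884.7 km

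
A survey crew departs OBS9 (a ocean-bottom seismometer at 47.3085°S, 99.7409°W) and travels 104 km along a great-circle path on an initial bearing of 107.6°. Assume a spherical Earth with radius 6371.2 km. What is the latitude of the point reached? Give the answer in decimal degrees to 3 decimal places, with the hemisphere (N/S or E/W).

47.584°S

δ = d/R = 104/6371.2 = 0.016323 rad
φ₂ = arcsin(sin φ₁ cos δ + cos φ₁ sin δ cos θ)
   = arcsin(-0.73502·0.99987 + 0.67805·0.01632·-0.30237) = -47.58373°
λ₂ = λ₁ + atan2(sin θ sin δ cos φ₁, cos δ − sin φ₁ sin φ₂) = -98.41917°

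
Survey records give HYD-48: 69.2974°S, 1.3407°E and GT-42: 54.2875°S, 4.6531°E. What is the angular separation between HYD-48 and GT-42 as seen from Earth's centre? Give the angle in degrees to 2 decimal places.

Δφ = 15.0099°,  Δλ = 3.3124°
a = sin²(Δφ/2) + cos φ₁ cos φ₂ sin²(Δλ/2) = 0.017232
c = 2·arcsin(√a) = 0.263300 rad = 15.0860°

15.09°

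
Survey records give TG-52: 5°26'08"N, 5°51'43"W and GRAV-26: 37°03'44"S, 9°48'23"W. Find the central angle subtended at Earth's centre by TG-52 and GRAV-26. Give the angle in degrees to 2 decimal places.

TG-52: φ = +5.43556°, λ = -5.86194°
GRAV-26: φ = -37.06222°, λ = -9.80639°
Δφ = -42.4978°,  Δλ = -3.9444°
a = sin²(Δφ/2) + cos φ₁ cos φ₂ sin²(Δλ/2) = 0.132289
c = 2·arcsin(√a) = 0.744507 rad = 42.6571°

42.66°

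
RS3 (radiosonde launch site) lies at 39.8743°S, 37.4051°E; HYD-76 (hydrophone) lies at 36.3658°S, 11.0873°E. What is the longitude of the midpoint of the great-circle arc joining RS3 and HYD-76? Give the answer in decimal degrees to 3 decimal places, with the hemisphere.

23.924°E

Bx = cos φ₂ cos Δλ = 0.721783,  By = cos φ₂ sin Δλ = -0.357006
φₘ = atan2(sin φ₁ + sin φ₂, √((cos φ₁ + Bx)² + By²)) = -38.86227°
λₘ = λ₁ + atan2(By, cos φ₁ + Bx) = 23.92429°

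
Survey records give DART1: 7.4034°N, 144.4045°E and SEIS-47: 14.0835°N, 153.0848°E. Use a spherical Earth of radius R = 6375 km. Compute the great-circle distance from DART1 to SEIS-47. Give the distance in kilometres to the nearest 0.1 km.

1204.8 km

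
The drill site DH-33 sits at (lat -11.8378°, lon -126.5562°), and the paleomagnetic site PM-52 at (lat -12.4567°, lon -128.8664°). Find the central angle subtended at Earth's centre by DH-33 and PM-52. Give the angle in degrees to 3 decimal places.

Δφ = -0.6189°,  Δλ = -2.3102°
a = sin²(Δφ/2) + cos φ₁ cos φ₂ sin²(Δλ/2) = 0.000418
c = 2·arcsin(√a) = 0.040871 rad = 2.3417°

2.342°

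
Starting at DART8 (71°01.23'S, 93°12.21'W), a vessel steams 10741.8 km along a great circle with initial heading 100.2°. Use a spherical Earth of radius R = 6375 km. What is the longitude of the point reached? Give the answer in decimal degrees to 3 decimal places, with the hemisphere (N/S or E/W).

DART8: φ = -71.02050°, λ = -93.20350°
δ = d/R = 10741.8/6375 = 1.684988 rad
φ₂ = arcsin(sin φ₁ cos δ + cos φ₁ sin δ cos θ)
   = arcsin(-0.94564·-0.11394 + 0.32523·0.99349·-0.17708) = 2.89646°
λ₂ = λ₁ + atan2(sin θ sin δ cos φ₁, cos δ − sin φ₁ sin φ₂) = 8.54904°

8.549°E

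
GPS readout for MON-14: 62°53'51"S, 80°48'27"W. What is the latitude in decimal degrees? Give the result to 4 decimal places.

62.8975°S

62° + 53′/60 + 51″/3600 = 62 + 0.88333 + 0.01417 = 62.8975°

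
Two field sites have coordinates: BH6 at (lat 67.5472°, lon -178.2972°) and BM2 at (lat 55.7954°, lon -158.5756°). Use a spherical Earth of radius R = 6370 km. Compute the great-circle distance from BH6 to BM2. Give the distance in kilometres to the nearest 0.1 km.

1654.8 km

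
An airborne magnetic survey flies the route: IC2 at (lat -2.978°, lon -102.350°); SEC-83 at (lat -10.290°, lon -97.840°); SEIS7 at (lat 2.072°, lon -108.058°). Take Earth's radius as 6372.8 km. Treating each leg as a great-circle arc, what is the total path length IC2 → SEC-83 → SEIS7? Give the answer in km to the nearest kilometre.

2734 km

IC2→SEC-83: c = 0.149636 rad, d = 953.60 km
SEC-83→SEIS7: c = 0.279405 rad, d = 1780.59 km
Total = 953.60 + 1780.59 = 2734.19 km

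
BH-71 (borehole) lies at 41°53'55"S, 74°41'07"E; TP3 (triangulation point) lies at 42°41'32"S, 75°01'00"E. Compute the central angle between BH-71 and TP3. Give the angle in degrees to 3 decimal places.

0.831°

BH-71: φ = -41.89861°, λ = +74.68528°
TP3: φ = -42.69222°, λ = +75.01667°
Δφ = -0.7936°,  Δλ = 0.3314°
a = sin²(Δφ/2) + cos φ₁ cos φ₂ sin²(Δλ/2) = 0.000053
c = 2·arcsin(√a) = 0.014497 rad = 0.8306°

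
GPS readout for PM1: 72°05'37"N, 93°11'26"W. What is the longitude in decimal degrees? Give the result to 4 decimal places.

93° + 11′/60 + 26″/3600 = 93 + 0.18333 + 0.00722 = 93.1906°

93.1906°W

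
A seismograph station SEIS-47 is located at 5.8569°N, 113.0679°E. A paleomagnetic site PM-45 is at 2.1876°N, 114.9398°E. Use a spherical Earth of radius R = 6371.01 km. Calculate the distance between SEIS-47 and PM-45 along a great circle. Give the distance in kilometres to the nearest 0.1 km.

457.8 km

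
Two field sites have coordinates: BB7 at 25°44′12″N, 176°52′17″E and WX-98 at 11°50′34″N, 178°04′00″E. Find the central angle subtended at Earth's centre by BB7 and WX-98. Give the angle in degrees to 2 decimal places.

13.94°

BB7: φ = +25.73667°, λ = +176.87139°
WX-98: φ = +11.84278°, λ = +178.06667°
Δφ = -13.8939°,  Δλ = 1.1953°
a = sin²(Δφ/2) + cos φ₁ cos φ₂ sin²(Δλ/2) = 0.014725
c = 2·arcsin(√a) = 0.243292 rad = 13.9396°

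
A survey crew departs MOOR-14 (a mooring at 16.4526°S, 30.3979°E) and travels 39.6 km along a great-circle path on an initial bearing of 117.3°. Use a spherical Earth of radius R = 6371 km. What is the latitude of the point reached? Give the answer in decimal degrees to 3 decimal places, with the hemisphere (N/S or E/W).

δ = d/R = 39.6/6371 = 0.006216 rad
φ₂ = arcsin(sin φ₁ cos δ + cos φ₁ sin δ cos θ)
   = arcsin(-0.28322·0.99998 + 0.95905·0.00622·-0.45865) = -16.61568°
λ₂ = λ₁ + atan2(sin θ sin δ cos φ₁, cos δ − sin φ₁ sin φ₂) = 30.72815°

16.616°S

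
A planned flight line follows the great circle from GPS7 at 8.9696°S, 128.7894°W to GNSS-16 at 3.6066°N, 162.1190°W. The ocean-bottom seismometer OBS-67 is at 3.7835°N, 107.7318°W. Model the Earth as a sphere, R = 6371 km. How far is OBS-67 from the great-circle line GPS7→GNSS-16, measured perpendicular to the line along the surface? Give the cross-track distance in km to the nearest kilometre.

2056 km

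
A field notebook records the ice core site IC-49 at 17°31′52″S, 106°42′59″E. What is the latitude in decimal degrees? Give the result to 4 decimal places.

17° + 31′/60 + 52″/3600 = 17 + 0.51667 + 0.01444 = 17.5311°

17.5311°S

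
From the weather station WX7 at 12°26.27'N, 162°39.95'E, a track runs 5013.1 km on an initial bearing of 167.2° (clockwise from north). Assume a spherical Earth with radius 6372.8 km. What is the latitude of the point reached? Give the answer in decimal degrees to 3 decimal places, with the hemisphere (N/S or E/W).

31.472°S

WX7: φ = +12.43783°, λ = +162.66583°
δ = d/R = 5013.1/6372.8 = 0.786640 rad
φ₂ = arcsin(sin φ₁ cos δ + cos φ₁ sin δ cos θ)
   = arcsin(0.21538·0.70623 + 0.97653·0.70798·-0.97515) = -31.47186°
λ₂ = λ₁ + atan2(sin θ sin δ cos φ₁, cos δ − sin φ₁ sin φ₂) = 173.26319°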